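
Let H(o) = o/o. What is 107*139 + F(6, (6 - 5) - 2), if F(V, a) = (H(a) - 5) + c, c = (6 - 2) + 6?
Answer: 14879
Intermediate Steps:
H(o) = 1
c = 10 (c = 4 + 6 = 10)
F(V, a) = 6 (F(V, a) = (1 - 5) + 10 = -4 + 10 = 6)
107*139 + F(6, (6 - 5) - 2) = 107*139 + 6 = 14873 + 6 = 14879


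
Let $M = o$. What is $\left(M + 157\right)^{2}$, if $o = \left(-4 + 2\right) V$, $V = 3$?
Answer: $22801$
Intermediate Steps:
$o = -6$ ($o = \left(-4 + 2\right) 3 = \left(-2\right) 3 = -6$)
$M = -6$
$\left(M + 157\right)^{2} = \left(-6 + 157\right)^{2} = 151^{2} = 22801$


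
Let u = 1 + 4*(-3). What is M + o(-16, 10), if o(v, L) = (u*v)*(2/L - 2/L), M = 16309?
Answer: 16309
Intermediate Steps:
u = -11 (u = 1 - 12 = -11)
o(v, L) = 0 (o(v, L) = (-11*v)*(2/L - 2/L) = -11*v*0 = 0)
M + o(-16, 10) = 16309 + 0 = 16309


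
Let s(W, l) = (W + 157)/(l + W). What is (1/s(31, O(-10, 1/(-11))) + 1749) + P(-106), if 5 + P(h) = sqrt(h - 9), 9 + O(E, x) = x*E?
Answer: 901711/517 + I*sqrt(115) ≈ 1744.1 + 10.724*I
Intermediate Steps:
O(E, x) = -9 + E*x (O(E, x) = -9 + x*E = -9 + E*x)
s(W, l) = (157 + W)/(W + l)
P(h) = -5 + sqrt(-9 + h) (P(h) = -5 + sqrt(h - 9) = -5 + sqrt(-9 + h))
(1/s(31, O(-10, 1/(-11))) + 1749) + P(-106) = (1/((157 + 31)/(31 + (-9 - 10/(-11)))) + 1749) + (-5 + sqrt(-9 - 106)) = (1/(188/(31 + (-9 - 10*(-1)/11))) + 1749) + (-5 + sqrt(-115)) = (1/(188/(31 + (-9 - 10*(-1/11)))) + 1749) + (-5 + I*sqrt(115)) = (1/(188/(31 + (-9 + 10/11))) + 1749) + (-5 + I*sqrt(115)) = (1/(188/(31 - 89/11)) + 1749) + (-5 + I*sqrt(115)) = (1/(188/(252/11)) + 1749) + (-5 + I*sqrt(115)) = (1/((11/252)*188) + 1749) + (-5 + I*sqrt(115)) = (1/(517/63) + 1749) + (-5 + I*sqrt(115)) = (63/517 + 1749) + (-5 + I*sqrt(115)) = 904296/517 + (-5 + I*sqrt(115)) = 901711/517 + I*sqrt(115)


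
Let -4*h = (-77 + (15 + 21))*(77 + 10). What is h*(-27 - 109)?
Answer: -121278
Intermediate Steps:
h = 3567/4 (h = -(-77 + (15 + 21))*(77 + 10)/4 = -(-77 + 36)*87/4 = -(-41)*87/4 = -¼*(-3567) = 3567/4 ≈ 891.75)
h*(-27 - 109) = 3567*(-27 - 109)/4 = (3567/4)*(-136) = -121278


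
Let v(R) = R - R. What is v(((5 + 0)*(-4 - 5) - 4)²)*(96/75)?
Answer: 0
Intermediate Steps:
v(R) = 0
v(((5 + 0)*(-4 - 5) - 4)²)*(96/75) = 0*(96/75) = 0*(96*(1/75)) = 0*(32/25) = 0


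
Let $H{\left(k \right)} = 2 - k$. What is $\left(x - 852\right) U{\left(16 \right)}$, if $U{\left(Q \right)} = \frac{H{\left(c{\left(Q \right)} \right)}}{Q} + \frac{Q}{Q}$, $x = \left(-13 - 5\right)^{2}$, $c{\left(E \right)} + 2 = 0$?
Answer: $-660$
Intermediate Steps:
$c{\left(E \right)} = -2$ ($c{\left(E \right)} = -2 + 0 = -2$)
$x = 324$ ($x = \left(-18\right)^{2} = 324$)
$U{\left(Q \right)} = 1 + \frac{4}{Q}$ ($U{\left(Q \right)} = \frac{2 - -2}{Q} + \frac{Q}{Q} = \frac{2 + 2}{Q} + 1 = \frac{4}{Q} + 1 = 1 + \frac{4}{Q}$)
$\left(x - 852\right) U{\left(16 \right)} = \left(324 - 852\right) \frac{4 + 16}{16} = - 528 \cdot \frac{1}{16} \cdot 20 = \left(-528\right) \frac{5}{4} = -660$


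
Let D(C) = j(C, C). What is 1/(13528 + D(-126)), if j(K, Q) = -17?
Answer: 1/13511 ≈ 7.4014e-5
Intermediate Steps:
D(C) = -17
1/(13528 + D(-126)) = 1/(13528 - 17) = 1/13511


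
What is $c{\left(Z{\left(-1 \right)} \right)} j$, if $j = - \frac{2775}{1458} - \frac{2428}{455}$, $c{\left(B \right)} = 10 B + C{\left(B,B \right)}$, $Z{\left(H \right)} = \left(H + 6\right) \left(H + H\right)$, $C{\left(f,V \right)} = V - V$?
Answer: $\frac{16008830}{22113} \approx 723.96$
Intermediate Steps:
$C{\left(f,V \right)} = 0$
$Z{\left(H \right)} = 2 H \left(6 + H\right)$ ($Z{\left(H \right)} = \left(6 + H\right) 2 H = 2 H \left(6 + H\right)$)
$c{\left(B \right)} = 10 B$ ($c{\left(B \right)} = 10 B + 0 = 10 B$)
$j = - \frac{1600883}{221130}$ ($j = \left(-2775\right) \frac{1}{1458} - \frac{2428}{455} = - \frac{925}{486} - \frac{2428}{455} = - \frac{1600883}{221130} \approx -7.2396$)
$c{\left(Z{\left(-1 \right)} \right)} j = 10 \cdot 2 \left(-1\right) \left(6 - 1\right) \left(- \frac{1600883}{221130}\right) = 10 \cdot 2 \left(-1\right) 5 \left(- \frac{1600883}{221130}\right) = 10 \left(-10\right) \left(- \frac{1600883}{221130}\right) = \left(-100\right) \left(- \frac{1600883}{221130}\right) = \frac{16008830}{22113}$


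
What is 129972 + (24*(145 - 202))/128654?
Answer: 8360708160/64327 ≈ 1.2997e+5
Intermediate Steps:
129972 + (24*(145 - 202))/128654 = 129972 + (24*(-57))*(1/128654) = 129972 - 1368*1/128654 = 129972 - 684/64327 = 8360708160/64327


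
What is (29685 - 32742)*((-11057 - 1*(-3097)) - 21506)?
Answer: 90077562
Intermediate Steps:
(29685 - 32742)*((-11057 - 1*(-3097)) - 21506) = -3057*((-11057 + 3097) - 21506) = -3057*(-7960 - 21506) = -3057*(-29466) = 90077562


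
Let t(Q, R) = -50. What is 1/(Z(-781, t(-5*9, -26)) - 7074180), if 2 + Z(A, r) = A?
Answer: -1/7074963 ≈ -1.4134e-7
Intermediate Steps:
Z(A, r) = -2 + A
1/(Z(-781, t(-5*9, -26)) - 7074180) = 1/((-2 - 781) - 7074180) = 1/(-783 - 7074180) = 1/(-7074963) = -1/7074963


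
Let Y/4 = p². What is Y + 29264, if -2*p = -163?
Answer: 55833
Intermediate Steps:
p = 163/2 (p = -½*(-163) = 163/2 ≈ 81.500)
Y = 26569 (Y = 4*(163/2)² = 4*(26569/4) = 26569)
Y + 29264 = 26569 + 29264 = 55833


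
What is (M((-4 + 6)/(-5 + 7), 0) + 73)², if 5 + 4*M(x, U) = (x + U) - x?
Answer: 82369/16 ≈ 5148.1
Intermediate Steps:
M(x, U) = -5/4 + U/4 (M(x, U) = -5/4 + ((x + U) - x)/4 = -5/4 + ((U + x) - x)/4 = -5/4 + U/4)
(M((-4 + 6)/(-5 + 7), 0) + 73)² = ((-5/4 + (¼)*0) + 73)² = ((-5/4 + 0) + 73)² = (-5/4 + 73)² = (287/4)² = 82369/16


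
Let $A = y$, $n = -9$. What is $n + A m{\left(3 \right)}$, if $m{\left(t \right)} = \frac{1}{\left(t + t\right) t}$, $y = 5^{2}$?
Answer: $- \frac{137}{18} \approx -7.6111$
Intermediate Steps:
$y = 25$
$m{\left(t \right)} = \frac{1}{2 t^{2}}$ ($m{\left(t \right)} = \frac{1}{2 t t} = \frac{\frac{1}{2} \frac{1}{t}}{t} = \frac{1}{2 t^{2}}$)
$A = 25$
$n + A m{\left(3 \right)} = -9 + 25 \frac{1}{2 \cdot 9} = -9 + 25 \cdot \frac{1}{2} \cdot \frac{1}{9} = -9 + 25 \cdot \frac{1}{18} = -9 + \frac{25}{18} = - \frac{137}{18}$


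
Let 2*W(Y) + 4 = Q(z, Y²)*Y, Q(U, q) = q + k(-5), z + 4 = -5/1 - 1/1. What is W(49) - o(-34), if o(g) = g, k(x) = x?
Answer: 58734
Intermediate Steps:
z = -10 (z = -4 + (-5/1 - 1/1) = -4 + (-5*1 - 1*1) = -4 + (-5 - 1) = -4 - 6 = -10)
Q(U, q) = -5 + q (Q(U, q) = q - 5 = -5 + q)
W(Y) = -2 + Y*(-5 + Y²)/2 (W(Y) = -2 + ((-5 + Y²)*Y)/2 = -2 + (Y*(-5 + Y²))/2 = -2 + Y*(-5 + Y²)/2)
W(49) - o(-34) = (-2 + (½)*49*(-5 + 49²)) - 1*(-34) = (-2 + (½)*49*(-5 + 2401)) + 34 = (-2 + (½)*49*2396) + 34 = (-2 + 58702) + 34 = 58700 + 34 = 58734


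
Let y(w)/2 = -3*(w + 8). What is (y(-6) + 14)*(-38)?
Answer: -76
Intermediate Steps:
y(w) = -48 - 6*w (y(w) = 2*(-3*(w + 8)) = 2*(-3*(8 + w)) = 2*(-24 - 3*w) = -48 - 6*w)
(y(-6) + 14)*(-38) = ((-48 - 6*(-6)) + 14)*(-38) = ((-48 + 36) + 14)*(-38) = (-12 + 14)*(-38) = 2*(-38) = -76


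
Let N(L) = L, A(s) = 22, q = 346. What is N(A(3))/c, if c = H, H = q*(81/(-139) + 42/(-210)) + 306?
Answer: 7645/12223 ≈ 0.62546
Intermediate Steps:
H = 24446/695 (H = 346*(81/(-139) + 42/(-210)) + 306 = 346*(81*(-1/139) + 42*(-1/210)) + 306 = 346*(-81/139 - ⅕) + 306 = 346*(-544/695) + 306 = -188224/695 + 306 = 24446/695 ≈ 35.174)
c = 24446/695 ≈ 35.174
N(A(3))/c = 22/(24446/695) = 22*(695/24446) = 7645/12223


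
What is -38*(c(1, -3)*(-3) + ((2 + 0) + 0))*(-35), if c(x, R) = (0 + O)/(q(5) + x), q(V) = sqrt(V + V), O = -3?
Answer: 1330 + 1330*sqrt(10) ≈ 5535.8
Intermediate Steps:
q(V) = sqrt(2)*sqrt(V) (q(V) = sqrt(2*V) = sqrt(2)*sqrt(V))
c(x, R) = -3/(x + sqrt(10)) (c(x, R) = (0 - 3)/(sqrt(2)*sqrt(5) + x) = -3/(sqrt(10) + x) = -3/(x + sqrt(10)))
-38*(c(1, -3)*(-3) + ((2 + 0) + 0))*(-35) = -38*(-3/(1 + sqrt(10))*(-3) + ((2 + 0) + 0))*(-35) = -38*(9/(1 + sqrt(10)) + (2 + 0))*(-35) = -38*(9/(1 + sqrt(10)) + 2)*(-35) = -38*(2 + 9/(1 + sqrt(10)))*(-35) = (-76 - 342/(1 + sqrt(10)))*(-35) = 2660 + 11970/(1 + sqrt(10))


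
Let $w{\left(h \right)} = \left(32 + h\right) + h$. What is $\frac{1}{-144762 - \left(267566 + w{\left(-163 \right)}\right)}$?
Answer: $- \frac{1}{412034} \approx -2.427 \cdot 10^{-6}$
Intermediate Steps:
$w{\left(h \right)} = 32 + 2 h$
$\frac{1}{-144762 - \left(267566 + w{\left(-163 \right)}\right)} = \frac{1}{-144762 - \left(267598 - 326\right)} = \frac{1}{-144762 - 267272} = \frac{1}{-412034} = - \frac{1}{412034}$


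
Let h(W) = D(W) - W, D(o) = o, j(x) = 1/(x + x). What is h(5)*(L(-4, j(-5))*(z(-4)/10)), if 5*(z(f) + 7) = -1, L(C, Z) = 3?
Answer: 0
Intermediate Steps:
j(x) = 1/(2*x)
z(f) = -36/5 (z(f) = -7 + (⅕)*(-1) = -7 - ⅕ = -36/5)
h(W) = 0 (h(W) = W - W = 0)
h(5)*(L(-4, j(-5))*(z(-4)/10)) = 0*(3*(-36/5/10)) = 0*(3*(-36/5*⅒)) = 0*(3*(-18/25)) = 0*(-54/25) = 0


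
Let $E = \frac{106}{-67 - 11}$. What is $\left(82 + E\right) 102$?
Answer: $\frac{106930}{13} \approx 8225.4$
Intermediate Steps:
$E = - \frac{53}{39}$ ($E = \frac{106}{-67 - 11} = \frac{106}{-78} = 106 \left(- \frac{1}{78}\right) = - \frac{53}{39} \approx -1.359$)
$\left(82 + E\right) 102 = \left(82 - \frac{53}{39}\right) 102 = \frac{3145}{39} \cdot 102 = \frac{106930}{13}$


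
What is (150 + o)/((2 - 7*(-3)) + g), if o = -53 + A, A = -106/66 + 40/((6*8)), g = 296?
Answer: 73/242 ≈ 0.30165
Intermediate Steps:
A = -17/22 (A = -106*1/66 + 40/48 = -53/33 + 40*(1/48) = -53/33 + ⅚ = -17/22 ≈ -0.77273)
o = -1183/22 (o = -53 - 17/22 = -1183/22 ≈ -53.773)
(150 + o)/((2 - 7*(-3)) + g) = (150 - 1183/22)/((2 - 7*(-3)) + 296) = 2117/(22*((2 + 21) + 296)) = 2117/(22*(23 + 296)) = (2117/22)/319 = (2117/22)*(1/319) = 73/242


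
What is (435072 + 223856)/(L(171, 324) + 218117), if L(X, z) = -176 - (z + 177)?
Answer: 41183/13590 ≈ 3.0304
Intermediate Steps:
L(X, z) = -353 - z (L(X, z) = -176 - (177 + z) = -176 + (-177 - z) = -353 - z)
(435072 + 223856)/(L(171, 324) + 218117) = (435072 + 223856)/((-353 - 1*324) + 218117) = 658928/((-353 - 324) + 218117) = 658928/(-677 + 218117) = 658928/217440 = 658928*(1/217440) = 41183/13590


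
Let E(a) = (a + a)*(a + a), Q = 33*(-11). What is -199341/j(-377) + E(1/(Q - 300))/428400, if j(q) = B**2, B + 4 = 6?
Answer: -1173067960438237/23538919950 ≈ -49835.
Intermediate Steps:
B = 2 (B = -4 + 6 = 2)
Q = -363
E(a) = 4*a**2 (E(a) = (2*a)*(2*a) = 4*a**2)
j(q) = 4 (j(q) = 2**2 = 4)
-199341/j(-377) + E(1/(Q - 300))/428400 = -199341/4 + (4*(1/(-363 - 300))**2)/428400 = -199341*1/4 + (4*(1/(-663))**2)*(1/428400) = -199341/4 + (4*(-1/663)**2)*(1/428400) = -199341/4 + (4*(1/439569))*(1/428400) = -199341/4 + (4/439569)*(1/428400) = -199341/4 + 1/47077839900 = -1173067960438237/23538919950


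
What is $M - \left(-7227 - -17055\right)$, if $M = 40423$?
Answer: $30595$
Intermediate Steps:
$M - \left(-7227 - -17055\right) = 40423 - \left(-7227 - -17055\right) = 40423 - \left(-7227 + 17055\right) = 40423 - 9828 = 30595$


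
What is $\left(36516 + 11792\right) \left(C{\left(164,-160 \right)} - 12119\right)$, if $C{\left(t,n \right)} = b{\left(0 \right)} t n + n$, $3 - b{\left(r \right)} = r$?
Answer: $-4395979692$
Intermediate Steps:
$b{\left(r \right)} = 3 - r$
$C{\left(t,n \right)} = n + 3 n t$ ($C{\left(t,n \right)} = \left(3 - 0\right) t n + n = \left(3 + 0\right) t n + n = 3 t n + n = 3 n t + n = n + 3 n t$)
$\left(36516 + 11792\right) \left(C{\left(164,-160 \right)} - 12119\right) = \left(36516 + 11792\right) \left(- 160 \left(1 + 3 \cdot 164\right) - 12119\right) = 48308 \left(- 160 \left(1 + 492\right) - 12119\right) = 48308 \left(\left(-160\right) 493 - 12119\right) = 48308 \left(-78880 - 12119\right) = 48308 \left(-90999\right) = -4395979692$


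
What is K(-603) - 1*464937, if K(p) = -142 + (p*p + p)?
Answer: -102073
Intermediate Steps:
K(p) = -142 + p + p**2 (K(p) = -142 + (p**2 + p) = -142 + (p + p**2) = -142 + p + p**2)
K(-603) - 1*464937 = (-142 - 603 + (-603)**2) - 1*464937 = (-142 - 603 + 363609) - 464937 = 362864 - 464937 = -102073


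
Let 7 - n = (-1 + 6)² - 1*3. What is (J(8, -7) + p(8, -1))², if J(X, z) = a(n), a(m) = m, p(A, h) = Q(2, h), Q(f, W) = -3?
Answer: 324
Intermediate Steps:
p(A, h) = -3
n = -15 (n = 7 - ((-1 + 6)² - 1*3) = 7 - (5² - 3) = 7 - (25 - 3) = 7 - 1*22 = 7 - 22 = -15)
J(X, z) = -15
(J(8, -7) + p(8, -1))² = (-15 - 3)² = (-18)² = 324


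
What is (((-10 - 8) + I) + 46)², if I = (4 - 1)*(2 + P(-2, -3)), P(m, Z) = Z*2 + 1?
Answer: 361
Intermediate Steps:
P(m, Z) = 1 + 2*Z (P(m, Z) = 2*Z + 1 = 1 + 2*Z)
I = -9 (I = (4 - 1)*(2 + (1 + 2*(-3))) = 3*(2 + (1 - 6)) = 3*(2 - 5) = 3*(-3) = -9)
(((-10 - 8) + I) + 46)² = (((-10 - 8) - 9) + 46)² = ((-18 - 9) + 46)² = (-27 + 46)² = 19² = 361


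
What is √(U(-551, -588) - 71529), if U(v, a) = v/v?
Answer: 2*I*√17882 ≈ 267.45*I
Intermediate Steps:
U(v, a) = 1
√(U(-551, -588) - 71529) = √(1 - 71529) = √(-71528) = 2*I*√17882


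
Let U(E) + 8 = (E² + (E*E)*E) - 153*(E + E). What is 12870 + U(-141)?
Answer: -2727332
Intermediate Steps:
U(E) = -8 + E² + E³ - 306*E (U(E) = -8 + ((E² + (E*E)*E) - 153*(E + E)) = -8 + ((E² + E²*E) - 306*E) = -8 + ((E² + E³) - 306*E) = -8 + (E² + E³ - 306*E) = -8 + E² + E³ - 306*E)
12870 + U(-141) = 12870 + (-8 + (-141)² + (-141)³ - 306*(-141)) = 12870 + (-8 + 19881 - 2803221 + 43146) = 12870 - 2740202 = -2727332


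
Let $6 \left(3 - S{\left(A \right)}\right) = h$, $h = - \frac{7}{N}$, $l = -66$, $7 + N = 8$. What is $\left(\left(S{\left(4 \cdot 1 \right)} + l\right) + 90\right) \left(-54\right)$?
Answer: $-1521$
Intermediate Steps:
$N = 1$ ($N = -7 + 8 = 1$)
$h = -7$ ($h = - \frac{7}{1} = \left(-7\right) 1 = -7$)
$S{\left(A \right)} = \frac{25}{6}$ ($S{\left(A \right)} = 3 - - \frac{7}{6} = 3 + \frac{7}{6} = \frac{25}{6}$)
$\left(\left(S{\left(4 \cdot 1 \right)} + l\right) + 90\right) \left(-54\right) = \left(\left(\frac{25}{6} - 66\right) + 90\right) \left(-54\right) = \left(- \frac{371}{6} + 90\right) \left(-54\right) = \frac{169}{6} \left(-54\right) = -1521$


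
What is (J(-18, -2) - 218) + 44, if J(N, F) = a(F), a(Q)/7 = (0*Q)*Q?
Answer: -174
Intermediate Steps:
a(Q) = 0 (a(Q) = 7*((0*Q)*Q) = 7*(0*Q) = 7*0 = 0)
J(N, F) = 0
(J(-18, -2) - 218) + 44 = (0 - 218) + 44 = -218 + 44 = -174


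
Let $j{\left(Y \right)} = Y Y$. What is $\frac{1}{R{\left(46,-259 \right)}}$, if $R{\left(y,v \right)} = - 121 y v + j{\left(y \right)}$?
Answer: $\frac{1}{1443710} \approx 6.9266 \cdot 10^{-7}$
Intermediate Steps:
$j{\left(Y \right)} = Y^{2}$
$R{\left(y,v \right)} = y^{2} - 121 v y$ ($R{\left(y,v \right)} = - 121 y v + y^{2} = - 121 v y + y^{2} = y^{2} - 121 v y$)
$\frac{1}{R{\left(46,-259 \right)}} = \frac{1}{46 \left(46 - -31339\right)} = \frac{1}{46 \left(46 + 31339\right)} = \frac{1}{46 \cdot 31385} = \frac{1}{1443710}$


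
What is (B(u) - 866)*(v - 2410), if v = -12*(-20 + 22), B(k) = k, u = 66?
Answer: 1947200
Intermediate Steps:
v = -24 (v = -12*2 = -24)
(B(u) - 866)*(v - 2410) = (66 - 866)*(-24 - 2410) = -800*(-2434) = 1947200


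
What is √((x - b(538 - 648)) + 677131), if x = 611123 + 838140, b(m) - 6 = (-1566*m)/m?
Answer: √2127954 ≈ 1458.8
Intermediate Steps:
b(m) = -1560 (b(m) = 6 + (-1566*m)/m = 6 - 1566 = -1560)
x = 1449263
√((x - b(538 - 648)) + 677131) = √((1449263 - 1*(-1560)) + 677131) = √((1449263 + 1560) + 677131) = √(1450823 + 677131) = √2127954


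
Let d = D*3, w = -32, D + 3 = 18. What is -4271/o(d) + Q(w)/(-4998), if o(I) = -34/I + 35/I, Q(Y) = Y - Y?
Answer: -192195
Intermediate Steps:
D = 15 (D = -3 + 18 = 15)
Q(Y) = 0
d = 45 (d = 15*3 = 45)
o(I) = 1/I
-4271/o(d) + Q(w)/(-4998) = -4271/(1/45) + 0/(-4998) = -4271/1/45 + 0*(-1/4998) = -4271*45 + 0 = -192195 + 0 = -192195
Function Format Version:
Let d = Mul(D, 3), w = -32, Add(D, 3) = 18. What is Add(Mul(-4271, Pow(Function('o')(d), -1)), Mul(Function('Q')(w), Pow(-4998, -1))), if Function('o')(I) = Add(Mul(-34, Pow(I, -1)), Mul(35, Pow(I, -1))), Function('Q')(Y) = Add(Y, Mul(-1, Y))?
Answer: -192195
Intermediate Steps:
D = 15 (D = Add(-3, 18) = 15)
Function('Q')(Y) = 0
d = 45 (d = Mul(15, 3) = 45)
Function('o')(I) = Pow(I, -1)
Add(Mul(-4271, Pow(Function('o')(d), -1)), Mul(Function('Q')(w), Pow(-4998, -1))) = Add(Mul(-4271, Pow(Pow(45, -1), -1)), Mul(0, Pow(-4998, -1))) = Add(Mul(-4271, Pow(Rational(1, 45), -1)), Mul(0, Rational(-1, 4998))) = Add(Mul(-4271, 45), 0) = Add(-192195, 0) = -192195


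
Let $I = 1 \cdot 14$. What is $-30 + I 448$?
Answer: $6242$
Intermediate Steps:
$I = 14$
$-30 + I 448 = -30 + 14 \cdot 448 = -30 + 6272 = 6242$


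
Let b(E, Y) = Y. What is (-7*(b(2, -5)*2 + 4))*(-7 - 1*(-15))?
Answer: 336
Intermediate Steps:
(-7*(b(2, -5)*2 + 4))*(-7 - 1*(-15)) = (-7*(-5*2 + 4))*(-7 - 1*(-15)) = (-7*(-10 + 4))*(-7 + 15) = -7*(-6)*8 = 42*8 = 336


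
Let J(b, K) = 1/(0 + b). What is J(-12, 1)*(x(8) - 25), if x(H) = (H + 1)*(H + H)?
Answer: -119/12 ≈ -9.9167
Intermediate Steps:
J(b, K) = 1/b
x(H) = 2*H*(1 + H) (x(H) = (1 + H)*(2*H) = 2*H*(1 + H))
J(-12, 1)*(x(8) - 25) = (2*8*(1 + 8) - 25)/(-12) = -(2*8*9 - 25)/12 = -(144 - 25)/12 = -1/12*119 = -119/12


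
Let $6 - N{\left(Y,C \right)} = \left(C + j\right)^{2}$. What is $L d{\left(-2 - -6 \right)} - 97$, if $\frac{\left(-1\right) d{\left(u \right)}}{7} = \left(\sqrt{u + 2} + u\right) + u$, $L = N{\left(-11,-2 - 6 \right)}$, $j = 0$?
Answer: $3151 + 406 \sqrt{6} \approx 4145.5$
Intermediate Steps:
$N{\left(Y,C \right)} = 6 - C^{2}$ ($N{\left(Y,C \right)} = 6 - \left(C + 0\right)^{2} = 6 - C^{2}$)
$L = -58$ ($L = 6 - \left(-2 - 6\right)^{2} = 6 - \left(-8\right)^{2} = 6 - 64 = -58$)
$d{\left(u \right)} = - 14 u - 7 \sqrt{2 + u}$ ($d{\left(u \right)} = - 7 \left(\left(\sqrt{u + 2} + u\right) + u\right) = - 7 \left(\left(\sqrt{2 + u} + u\right) + u\right) = - 7 \left(\left(u + \sqrt{2 + u}\right) + u\right) = - 7 \left(\sqrt{2 + u} + 2 u\right) = - 14 u - 7 \sqrt{2 + u}$)
$L d{\left(-2 - -6 \right)} - 97 = - 58 \left(- 14 \left(-2 - -6\right) - 7 \sqrt{2 - -4}\right) - 97 = - 58 \left(- 14 \left(-2 + 6\right) - 7 \sqrt{2 + \left(-2 + 6\right)}\right) - 97 = - 58 \left(\left(-14\right) 4 - 7 \sqrt{2 + 4}\right) - 97 = - 58 \left(-56 - 7 \sqrt{6}\right) - 97 = \left(3248 + 406 \sqrt{6}\right) - 97 = 3151 + 406 \sqrt{6}$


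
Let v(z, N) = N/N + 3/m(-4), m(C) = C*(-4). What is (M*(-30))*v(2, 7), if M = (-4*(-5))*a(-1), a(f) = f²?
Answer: -1425/2 ≈ -712.50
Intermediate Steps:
m(C) = -4*C
v(z, N) = 19/16 (v(z, N) = N/N + 3/((-4*(-4))) = 1 + 3/16 = 19/16)
M = 20 (M = -4*(-5)*(-1)² = 20*1 = 20)
(M*(-30))*v(2, 7) = (20*(-30))*(19/16) = -600*19/16 = -1425/2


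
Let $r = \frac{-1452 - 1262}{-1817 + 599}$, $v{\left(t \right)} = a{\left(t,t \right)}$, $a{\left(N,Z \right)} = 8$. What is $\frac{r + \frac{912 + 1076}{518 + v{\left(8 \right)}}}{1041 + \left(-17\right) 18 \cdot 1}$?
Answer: $\frac{962237}{117722745} \approx 0.0081737$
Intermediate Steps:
$v{\left(t \right)} = 8$
$r = \frac{1357}{609}$ ($r = - \frac{2714}{-1218} = \left(-2714\right) \left(- \frac{1}{1218}\right) = \frac{1357}{609} \approx 2.2282$)
$\frac{r + \frac{912 + 1076}{518 + v{\left(8 \right)}}}{1041 + \left(-17\right) 18 \cdot 1} = \frac{\frac{1357}{609} + \frac{912 + 1076}{518 + 8}}{1041 + \left(-17\right) 18 \cdot 1} = \frac{\frac{1357}{609} + \frac{1988}{526}}{1041 - 306} = \frac{\frac{1357}{609} + 1988 \cdot \frac{1}{526}}{1041 - 306} = \frac{\frac{1357}{609} + \frac{994}{263}}{735} = \frac{962237}{160167} \cdot \frac{1}{735} = \frac{962237}{117722745}$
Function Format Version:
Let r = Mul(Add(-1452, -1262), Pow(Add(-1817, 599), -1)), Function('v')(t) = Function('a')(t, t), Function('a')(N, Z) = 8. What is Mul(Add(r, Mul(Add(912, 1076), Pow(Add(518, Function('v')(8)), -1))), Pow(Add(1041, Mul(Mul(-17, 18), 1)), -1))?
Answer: Rational(962237, 117722745) ≈ 0.0081737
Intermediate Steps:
Function('v')(t) = 8
r = Rational(1357, 609) (r = Mul(-2714, Pow(-1218, -1)) = Mul(-2714, Rational(-1, 1218)) = Rational(1357, 609) ≈ 2.2282)
Mul(Add(r, Mul(Add(912, 1076), Pow(Add(518, Function('v')(8)), -1))), Pow(Add(1041, Mul(Mul(-17, 18), 1)), -1)) = Mul(Add(Rational(1357, 609), Mul(Add(912, 1076), Pow(Add(518, 8), -1))), Pow(Add(1041, Mul(Mul(-17, 18), 1)), -1)) = Mul(Add(Rational(1357, 609), Mul(1988, Pow(526, -1))), Pow(Add(1041, Mul(-306, 1)), -1)) = Mul(Add(Rational(1357, 609), Mul(1988, Rational(1, 526))), Pow(Add(1041, -306), -1)) = Mul(Add(Rational(1357, 609), Rational(994, 263)), Pow(735, -1)) = Mul(Rational(962237, 160167), Rational(1, 735)) = Rational(962237, 117722745)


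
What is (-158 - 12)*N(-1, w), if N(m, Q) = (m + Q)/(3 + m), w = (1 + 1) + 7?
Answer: -680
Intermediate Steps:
w = 9 (w = 2 + 7 = 9)
N(m, Q) = (Q + m)/(3 + m)
(-158 - 12)*N(-1, w) = (-158 - 12)*((9 - 1)/(3 - 1)) = -170*8/2 = -85*8 = -170*4 = -680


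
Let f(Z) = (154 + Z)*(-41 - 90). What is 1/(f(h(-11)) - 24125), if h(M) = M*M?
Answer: -1/60150 ≈ -1.6625e-5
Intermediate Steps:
h(M) = M**2
f(Z) = -20174 - 131*Z (f(Z) = (154 + Z)*(-131) = -20174 - 131*Z)
1/(f(h(-11)) - 24125) = 1/((-20174 - 131*(-11)**2) - 24125) = 1/((-20174 - 131*121) - 24125) = 1/((-20174 - 15851) - 24125) = 1/(-36025 - 24125) = 1/(-60150) = -1/60150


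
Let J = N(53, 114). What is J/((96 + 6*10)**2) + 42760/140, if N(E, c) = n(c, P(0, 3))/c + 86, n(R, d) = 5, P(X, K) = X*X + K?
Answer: 5931530615/19420128 ≈ 305.43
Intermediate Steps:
P(X, K) = K + X**2 (P(X, K) = X**2 + K = K + X**2)
N(E, c) = 86 + 5/c (N(E, c) = 5/c + 86 = 86 + 5/c)
J = 9809/114 (J = 86 + 5/114 = 9809/114 ≈ 86.044)
J/((96 + 6*10)**2) + 42760/140 = 9809/(114*((96 + 6*10)**2)) + 42760/140 = 9809/(114*((96 + 60)**2)) + 42760*(1/140) = 9809/(114*(156**2)) + 2138/7 = (9809/114)/24336 + 2138/7 = (9809/114)*(1/24336) + 2138/7 = 9809/2774304 + 2138/7 = 5931530615/19420128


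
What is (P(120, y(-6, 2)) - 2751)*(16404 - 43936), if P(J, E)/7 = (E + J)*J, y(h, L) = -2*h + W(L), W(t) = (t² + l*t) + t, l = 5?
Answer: -3347037708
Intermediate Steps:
W(t) = t² + 6*t (W(t) = (t² + 5*t) + t = t² + 6*t)
y(h, L) = -2*h + L*(6 + L)
P(J, E) = 7*J*(E + J) (P(J, E) = 7*((E + J)*J) = 7*(J*(E + J)) = 7*J*(E + J))
(P(120, y(-6, 2)) - 2751)*(16404 - 43936) = (7*120*((-2*(-6) + 2*(6 + 2)) + 120) - 2751)*(16404 - 43936) = (7*120*((12 + 2*8) + 120) - 2751)*(-27532) = (7*120*((12 + 16) + 120) - 2751)*(-27532) = (7*120*(28 + 120) - 2751)*(-27532) = (7*120*148 - 2751)*(-27532) = (124320 - 2751)*(-27532) = 121569*(-27532) = -3347037708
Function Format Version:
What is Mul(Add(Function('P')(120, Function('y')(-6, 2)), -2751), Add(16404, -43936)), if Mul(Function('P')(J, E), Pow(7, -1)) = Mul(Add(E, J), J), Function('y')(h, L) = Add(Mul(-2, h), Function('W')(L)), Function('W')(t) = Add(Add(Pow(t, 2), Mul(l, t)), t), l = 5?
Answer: -3347037708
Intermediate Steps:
Function('W')(t) = Add(Pow(t, 2), Mul(6, t)) (Function('W')(t) = Add(Add(Pow(t, 2), Mul(5, t)), t) = Add(Pow(t, 2), Mul(6, t)))
Function('y')(h, L) = Add(Mul(-2, h), Mul(L, Add(6, L)))
Function('P')(J, E) = Mul(7, J, Add(E, J)) (Function('P')(J, E) = Mul(7, Mul(Add(E, J), J)) = Mul(7, Mul(J, Add(E, J))) = Mul(7, J, Add(E, J)))
Mul(Add(Function('P')(120, Function('y')(-6, 2)), -2751), Add(16404, -43936)) = Mul(Add(Mul(7, 120, Add(Add(Mul(-2, -6), Mul(2, Add(6, 2))), 120)), -2751), Add(16404, -43936)) = Mul(Add(Mul(7, 120, Add(Add(12, Mul(2, 8)), 120)), -2751), -27532) = Mul(Add(Mul(7, 120, Add(Add(12, 16), 120)), -2751), -27532) = Mul(Add(Mul(7, 120, Add(28, 120)), -2751), -27532) = Mul(Add(Mul(7, 120, 148), -2751), -27532) = Mul(Add(124320, -2751), -27532) = Mul(121569, -27532) = -3347037708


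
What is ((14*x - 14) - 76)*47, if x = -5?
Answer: -7520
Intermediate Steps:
((14*x - 14) - 76)*47 = ((14*(-5) - 14) - 76)*47 = ((-70 - 14) - 76)*47 = (-84 - 76)*47 = -160*47 = -7520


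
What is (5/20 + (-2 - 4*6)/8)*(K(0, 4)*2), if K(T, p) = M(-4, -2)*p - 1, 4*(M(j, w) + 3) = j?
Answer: 102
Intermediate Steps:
M(j, w) = -3 + j/4
K(T, p) = -1 - 4*p (K(T, p) = (-3 + (1/4)*(-4))*p - 1 = (-3 - 1)*p - 1 = -4*p - 1 = -1 - 4*p)
(5/20 + (-2 - 4*6)/8)*(K(0, 4)*2) = (5/20 + (-2 - 4*6)/8)*((-1 - 4*4)*2) = (5*(1/20) + (-2 - 24)*(1/8))*((-1 - 16)*2) = (1/4 - 26*1/8)*(-17*2) = (1/4 - 13/4)*(-34) = -3*(-34) = 102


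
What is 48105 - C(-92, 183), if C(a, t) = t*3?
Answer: 47556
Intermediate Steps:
C(a, t) = 3*t
48105 - C(-92, 183) = 48105 - 3*183 = 48105 - 1*549 = 48105 - 549 = 47556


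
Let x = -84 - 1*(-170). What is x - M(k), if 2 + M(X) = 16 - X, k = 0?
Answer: 72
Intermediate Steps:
M(X) = 14 - X (M(X) = -2 + (16 - X) = 14 - X)
x = 86 (x = -84 + 170 = 86)
x - M(k) = 86 - (14 - 1*0) = 86 - (14 + 0) = 86 - 1*14 = 86 - 14 = 72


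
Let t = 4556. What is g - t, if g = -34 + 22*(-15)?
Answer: -4920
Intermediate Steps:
g = -364 (g = -34 - 330 = -364)
g - t = -364 - 1*4556 = -364 - 4556 = -4920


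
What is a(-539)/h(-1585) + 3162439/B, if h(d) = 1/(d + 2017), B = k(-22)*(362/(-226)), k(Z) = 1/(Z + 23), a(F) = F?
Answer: -399501095/181 ≈ -2.2072e+6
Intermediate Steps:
k(Z) = 1/(23 + Z)
B = -181/113 (B = (362/(-226))/(23 - 22) = (362*(-1/226))/1 = 1*(-181/113) = -181/113 ≈ -1.6018)
h(d) = 1/(2017 + d)
a(-539)/h(-1585) + 3162439/B = -539/(1/(2017 - 1585)) + 3162439/(-181/113) = -539/(1/432) + 3162439*(-113/181) = -539/1/432 - 357355607/181 = -539*432 - 357355607/181 = -232848 - 357355607/181 = -399501095/181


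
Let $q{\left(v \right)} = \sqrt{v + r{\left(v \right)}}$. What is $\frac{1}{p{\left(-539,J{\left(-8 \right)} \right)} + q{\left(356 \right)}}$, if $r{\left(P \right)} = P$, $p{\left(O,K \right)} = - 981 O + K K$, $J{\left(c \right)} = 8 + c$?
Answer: $\frac{528759}{279586079369} - \frac{2 \sqrt{178}}{279586079369} \approx 1.8911 \cdot 10^{-6}$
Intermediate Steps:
$p{\left(O,K \right)} = K^{2} - 981 O$ ($p{\left(O,K \right)} = - 981 O + K^{2} = K^{2} - 981 O$)
$q{\left(v \right)} = \sqrt{2} \sqrt{v}$ ($q{\left(v \right)} = \sqrt{v + v} = \sqrt{2 v} = \sqrt{2} \sqrt{v}$)
$\frac{1}{p{\left(-539,J{\left(-8 \right)} \right)} + q{\left(356 \right)}} = \frac{1}{\left(\left(8 - 8\right)^{2} - -528759\right) + \sqrt{2} \sqrt{356}} = \frac{1}{\left(0^{2} + 528759\right) + \sqrt{2} \cdot 2 \sqrt{89}} = \frac{1}{\left(0 + 528759\right) + 2 \sqrt{178}} = \frac{1}{528759 + 2 \sqrt{178}}$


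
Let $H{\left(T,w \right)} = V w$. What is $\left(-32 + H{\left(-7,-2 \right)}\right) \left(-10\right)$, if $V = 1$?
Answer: $340$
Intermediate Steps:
$H{\left(T,w \right)} = w$ ($H{\left(T,w \right)} = 1 w = w$)
$\left(-32 + H{\left(-7,-2 \right)}\right) \left(-10\right) = \left(-32 - 2\right) \left(-10\right) = \left(-34\right) \left(-10\right) = 340$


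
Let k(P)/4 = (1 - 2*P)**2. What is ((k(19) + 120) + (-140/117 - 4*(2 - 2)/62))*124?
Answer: 81169408/117 ≈ 6.9376e+5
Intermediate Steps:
k(P) = 4*(1 - 2*P)**2
((k(19) + 120) + (-140/117 - 4*(2 - 2)/62))*124 = ((4*(-1 + 2*19)**2 + 120) + (-140/117 - 4*(2 - 2)/62))*124 = ((4*(-1 + 38)**2 + 120) + (-140*1/117 - 4*0*(1/62)))*124 = ((4*37**2 + 120) + (-140/117 + 0*(1/62)))*124 = ((4*1369 + 120) + (-140/117 + 0))*124 = ((5476 + 120) - 140/117)*124 = (5596 - 140/117)*124 = (654592/117)*124 = 81169408/117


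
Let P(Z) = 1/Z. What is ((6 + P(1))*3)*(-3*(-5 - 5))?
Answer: 630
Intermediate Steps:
((6 + P(1))*3)*(-3*(-5 - 5)) = ((6 + 1/1)*3)*(-3*(-5 - 5)) = ((6 + 1)*3)*(-3*(-10)) = (7*3)*30 = 21*30 = 630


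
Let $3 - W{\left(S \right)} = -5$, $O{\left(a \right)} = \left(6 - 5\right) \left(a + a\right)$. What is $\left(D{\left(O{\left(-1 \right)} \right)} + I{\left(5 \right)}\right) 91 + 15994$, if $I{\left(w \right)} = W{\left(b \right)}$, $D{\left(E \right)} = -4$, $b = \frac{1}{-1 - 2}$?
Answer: $16358$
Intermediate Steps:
$b = - \frac{1}{3}$ ($b = \frac{1}{-3} = - \frac{1}{3} \approx -0.33333$)
$O{\left(a \right)} = 2 a$ ($O{\left(a \right)} = 1 \cdot 2 a = 2 a$)
$W{\left(S \right)} = 8$ ($W{\left(S \right)} = 3 - -5 = 3 + 5 = 8$)
$I{\left(w \right)} = 8$
$\left(D{\left(O{\left(-1 \right)} \right)} + I{\left(5 \right)}\right) 91 + 15994 = \left(-4 + 8\right) 91 + 15994 = 4 \cdot 91 + 15994 = 364 + 15994 = 16358$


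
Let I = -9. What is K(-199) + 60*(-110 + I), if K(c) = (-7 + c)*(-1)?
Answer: -6934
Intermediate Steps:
K(c) = 7 - c
K(-199) + 60*(-110 + I) = (7 - 1*(-199)) + 60*(-110 - 9) = (7 + 199) + 60*(-119) = 206 - 7140 = -6934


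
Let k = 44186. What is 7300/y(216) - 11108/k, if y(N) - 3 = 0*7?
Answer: 161262238/66279 ≈ 2433.1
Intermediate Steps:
y(N) = 3 (y(N) = 3 + 0*7 = 3 + 0 = 3)
7300/y(216) - 11108/k = 7300/3 - 11108/44186 = 7300*(1/3) - 11108*1/44186 = 7300/3 - 5554/22093 = 161262238/66279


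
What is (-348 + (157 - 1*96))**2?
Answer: 82369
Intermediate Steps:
(-348 + (157 - 1*96))**2 = (-348 + (157 - 96))**2 = (-348 + 61)**2 = (-287)**2 = 82369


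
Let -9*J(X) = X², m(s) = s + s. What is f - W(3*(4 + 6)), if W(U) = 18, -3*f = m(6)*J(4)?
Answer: -98/9 ≈ -10.889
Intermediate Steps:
m(s) = 2*s
J(X) = -X²/9
f = 64/9 (f = -2*6*(-⅑*4²)/3 = -4*(-⅑*16) = -4*(-16)/9 = -⅓*(-64/3) = 64/9 ≈ 7.1111)
f - W(3*(4 + 6)) = 64/9 - 1*18 = 64/9 - 18 = -98/9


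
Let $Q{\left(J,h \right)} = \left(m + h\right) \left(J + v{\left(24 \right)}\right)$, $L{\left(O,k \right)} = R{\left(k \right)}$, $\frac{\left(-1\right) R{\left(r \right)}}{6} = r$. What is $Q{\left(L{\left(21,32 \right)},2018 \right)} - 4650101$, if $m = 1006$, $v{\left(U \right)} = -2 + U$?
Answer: $-5164181$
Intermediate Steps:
$R{\left(r \right)} = - 6 r$
$L{\left(O,k \right)} = - 6 k$
$Q{\left(J,h \right)} = \left(22 + J\right) \left(1006 + h\right)$ ($Q{\left(J,h \right)} = \left(1006 + h\right) \left(J + \left(-2 + 24\right)\right) = \left(1006 + h\right) \left(J + 22\right) = \left(1006 + h\right) \left(22 + J\right) = \left(22 + J\right) \left(1006 + h\right)$)
$Q{\left(L{\left(21,32 \right)},2018 \right)} - 4650101 = \left(22132 + 22 \cdot 2018 + 1006 \left(\left(-6\right) 32\right) + \left(-6\right) 32 \cdot 2018\right) - 4650101 = \left(22132 + 44396 + 1006 \left(-192\right) - 387456\right) - 4650101 = \left(22132 + 44396 - 193152 - 387456\right) - 4650101 = -514080 - 4650101 = -5164181$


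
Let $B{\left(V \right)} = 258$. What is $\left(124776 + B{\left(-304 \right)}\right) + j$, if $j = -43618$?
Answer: $81416$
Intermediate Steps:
$\left(124776 + B{\left(-304 \right)}\right) + j = \left(124776 + 258\right) - 43618 = 125034 - 43618 = 81416$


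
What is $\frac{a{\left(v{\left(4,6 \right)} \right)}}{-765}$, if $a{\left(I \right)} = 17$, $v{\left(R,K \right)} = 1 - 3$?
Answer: $- \frac{1}{45} \approx -0.022222$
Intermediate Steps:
$v{\left(R,K \right)} = -2$
$\frac{a{\left(v{\left(4,6 \right)} \right)}}{-765} = \frac{17}{-765} = 17 \left(- \frac{1}{765}\right) = - \frac{1}{45}$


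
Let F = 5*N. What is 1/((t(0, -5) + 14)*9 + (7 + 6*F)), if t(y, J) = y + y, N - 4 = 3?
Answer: 1/343 ≈ 0.0029155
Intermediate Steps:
N = 7 (N = 4 + 3 = 7)
t(y, J) = 2*y
F = 35 (F = 5*7 = 35)
1/((t(0, -5) + 14)*9 + (7 + 6*F)) = 1/((2*0 + 14)*9 + (7 + 6*35)) = 1/((0 + 14)*9 + (7 + 210)) = 1/(14*9 + 217) = 1/(126 + 217) = 1/343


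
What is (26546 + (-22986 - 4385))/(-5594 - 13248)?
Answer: 825/18842 ≈ 0.043785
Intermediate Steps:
(26546 + (-22986 - 4385))/(-5594 - 13248) = (26546 - 27371)/(-18842) = -825*(-1/18842) = 825/18842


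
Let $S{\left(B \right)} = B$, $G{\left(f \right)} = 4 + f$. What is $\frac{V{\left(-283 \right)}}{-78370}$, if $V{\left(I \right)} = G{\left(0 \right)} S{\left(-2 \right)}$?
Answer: $\frac{4}{39185} \approx 0.00010208$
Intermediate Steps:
$V{\left(I \right)} = -8$ ($V{\left(I \right)} = \left(4 + 0\right) \left(-2\right) = 4 \left(-2\right) = -8$)
$\frac{V{\left(-283 \right)}}{-78370} = - \frac{8}{-78370} = \left(-8\right) \left(- \frac{1}{78370}\right) = \frac{4}{39185}$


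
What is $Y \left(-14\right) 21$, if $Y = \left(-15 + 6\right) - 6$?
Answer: $4410$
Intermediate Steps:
$Y = -15$ ($Y = -9 - 6 = -15$)
$Y \left(-14\right) 21 = \left(-15\right) \left(-14\right) 21 = 210 \cdot 21 = 4410$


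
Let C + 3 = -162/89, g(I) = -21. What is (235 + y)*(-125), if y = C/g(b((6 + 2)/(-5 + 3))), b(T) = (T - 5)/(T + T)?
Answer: -18318500/623 ≈ -29404.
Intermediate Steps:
b(T) = (-5 + T)/(2*T) (b(T) = (-5 + T)/((2*T)) = (-5 + T)*(1/(2*T)) = (-5 + T)/(2*T))
C = -429/89 (C = -3 - 162/89 = -429/89 ≈ -4.8202)
y = 143/623 (y = -429/89/(-21) = -429/89*(-1/21) = 143/623 ≈ 0.22953)
(235 + y)*(-125) = (235 + 143/623)*(-125) = (146548/623)*(-125) = -18318500/623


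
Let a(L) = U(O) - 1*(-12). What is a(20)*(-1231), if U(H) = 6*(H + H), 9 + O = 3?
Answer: 73860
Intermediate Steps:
O = -6 (O = -9 + 3 = -6)
U(H) = 12*H (U(H) = 6*(2*H) = 12*H)
a(L) = -60 (a(L) = 12*(-6) - 1*(-12) = -72 + 12 = -60)
a(20)*(-1231) = -60*(-1231) = 73860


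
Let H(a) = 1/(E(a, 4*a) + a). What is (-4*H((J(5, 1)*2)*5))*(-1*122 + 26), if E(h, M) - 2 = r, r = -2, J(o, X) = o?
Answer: 192/25 ≈ 7.6800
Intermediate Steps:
E(h, M) = 0 (E(h, M) = 2 - 2 = 0)
H(a) = 1/a (H(a) = 1/(0 + a) = 1/a)
(-4*H((J(5, 1)*2)*5))*(-1*122 + 26) = (-4/((5*2)*5))*(-1*122 + 26) = (-4/(10*5))*(-122 + 26) = -4/50*(-96) = -4*1/50*(-96) = -2/25*(-96) = 192/25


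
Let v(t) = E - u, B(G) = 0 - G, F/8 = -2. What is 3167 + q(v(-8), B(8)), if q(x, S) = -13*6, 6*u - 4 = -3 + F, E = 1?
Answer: 3089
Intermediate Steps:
F = -16 (F = 8*(-2) = -16)
u = -5/2 (u = 2/3 + (-3 - 16)/6 = 2/3 + (1/6)*(-19) = 2/3 - 19/6 = -5/2 ≈ -2.5000)
B(G) = -G
v(t) = 7/2 (v(t) = 1 - 1*(-5/2) = 1 + 5/2 = 7/2)
q(x, S) = -78
3167 + q(v(-8), B(8)) = 3167 - 78 = 3089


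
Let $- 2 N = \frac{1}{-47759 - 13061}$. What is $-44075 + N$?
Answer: $- \frac{5361282999}{121640} \approx -44075.0$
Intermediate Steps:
$N = \frac{1}{121640}$ ($N = - \frac{1}{2 \left(-47759 - 13061\right)} = - \frac{1}{2 \left(-60820\right)} = \left(- \frac{1}{2}\right) \left(- \frac{1}{60820}\right) = \frac{1}{121640} \approx 8.221 \cdot 10^{-6}$)
$-44075 + N = -44075 + \frac{1}{121640} = - \frac{5361282999}{121640}$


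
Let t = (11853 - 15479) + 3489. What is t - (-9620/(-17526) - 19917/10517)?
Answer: -12502038626/92160471 ≈ -135.66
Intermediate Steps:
t = -137 (t = -3626 + 3489 = -137)
t - (-9620/(-17526) - 19917/10517) = -137 - (-9620/(-17526) - 19917/10517) = -137 - (-9620*(-1/17526) - 19917*1/10517) = -137 - (4810/8763 - 19917/10517) = -137 - 1*(-123945901/92160471) = -137 + 123945901/92160471 = -12502038626/92160471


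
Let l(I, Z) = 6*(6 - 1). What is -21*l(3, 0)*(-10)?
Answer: 6300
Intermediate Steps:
l(I, Z) = 30 (l(I, Z) = 6*5 = 30)
-21*l(3, 0)*(-10) = -21*30*(-10) = -630*(-10) = 6300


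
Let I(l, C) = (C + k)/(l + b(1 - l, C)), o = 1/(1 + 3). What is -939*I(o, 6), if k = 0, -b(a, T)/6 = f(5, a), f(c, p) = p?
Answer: 22536/17 ≈ 1325.6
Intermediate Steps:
b(a, T) = -6*a
o = ¼ (o = 1/4 = ¼ ≈ 0.25000)
I(l, C) = C/(-6 + 7*l) (I(l, C) = (C + 0)/(l - 6*(1 - l)) = C/(l + (-6 + 6*l)) = C/(-6 + 7*l))
-939*I(o, 6) = -5634/(-6 + 7*(¼)) = -5634/(-6 + 7/4) = -5634/(-17/4) = -5634*(-4)/17 = -939*(-24/17) = 22536/17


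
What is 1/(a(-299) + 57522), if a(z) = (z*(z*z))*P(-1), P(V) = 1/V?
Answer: 1/26788421 ≈ 3.7330e-8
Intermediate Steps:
a(z) = -z**3 (a(z) = (z*(z*z))/(-1) = (z*z**2)*(-1) = z**3*(-1) = -z**3)
1/(a(-299) + 57522) = 1/(-1*(-299)**3 + 57522) = 1/(-1*(-26730899) + 57522) = 1/(26730899 + 57522) = 1/26788421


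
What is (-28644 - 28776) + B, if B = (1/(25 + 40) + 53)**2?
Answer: -230724584/4225 ≈ -54609.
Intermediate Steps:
B = 11874916/4225 (B = (1/65 + 53)**2 = (3446/65)**2 = 11874916/4225 ≈ 2810.6)
(-28644 - 28776) + B = (-28644 - 28776) + 11874916/4225 = -57420 + 11874916/4225 = -230724584/4225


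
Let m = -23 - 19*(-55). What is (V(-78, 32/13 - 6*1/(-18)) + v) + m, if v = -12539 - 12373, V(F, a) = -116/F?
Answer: -931652/39 ≈ -23889.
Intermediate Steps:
m = 1022 (m = -23 + 1045 = 1022)
v = -24912
(V(-78, 32/13 - 6*1/(-18)) + v) + m = (-116/(-78) - 24912) + 1022 = (-116*(-1/78) - 24912) + 1022 = (58/39 - 24912) + 1022 = -971510/39 + 1022 = -931652/39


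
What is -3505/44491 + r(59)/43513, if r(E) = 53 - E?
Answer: -152780011/1935936883 ≈ -0.078918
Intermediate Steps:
-3505/44491 + r(59)/43513 = -3505/44491 + (53 - 1*59)/43513 = -3505*1/44491 + (53 - 59)*(1/43513) = -3505/44491 - 6*1/43513 = -3505/44491 - 6/43513 = -152780011/1935936883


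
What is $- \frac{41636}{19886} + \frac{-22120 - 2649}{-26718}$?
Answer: $- \frac{5080937}{4355034} \approx -1.1667$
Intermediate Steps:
$- \frac{41636}{19886} + \frac{-22120 - 2649}{-26718} = \left(-41636\right) \frac{1}{19886} - - \frac{24769}{26718} = - \frac{20818}{9943} + \frac{24769}{26718} = - \frac{5080937}{4355034}$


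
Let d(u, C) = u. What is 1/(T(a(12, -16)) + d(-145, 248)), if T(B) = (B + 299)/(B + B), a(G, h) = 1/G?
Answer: 2/3299 ≈ 0.00060624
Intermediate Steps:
T(B) = (299 + B)/(2*B) (T(B) = (299 + B)/((2*B)) = (299 + B)*(1/(2*B)) = (299 + B)/(2*B))
1/(T(a(12, -16)) + d(-145, 248)) = 1/((299 + 1/12)/(2*(1/12)) - 145) = 1/((1/2)*12*(3589/12) - 145) = 1/(3589/2 - 145) = 1/(3299/2) = 2/3299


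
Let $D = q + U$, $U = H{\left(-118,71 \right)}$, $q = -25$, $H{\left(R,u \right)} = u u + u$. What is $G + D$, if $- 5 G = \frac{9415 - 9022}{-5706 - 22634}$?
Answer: $\frac{720828293}{141700} \approx 5087.0$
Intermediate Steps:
$H{\left(R,u \right)} = u + u^{2}$ ($H{\left(R,u \right)} = u^{2} + u = u + u^{2}$)
$G = \frac{393}{141700}$ ($G = - \frac{\left(9415 - 9022\right) \frac{1}{-5706 - 22634}}{5} = - \frac{393 \frac{1}{-28340}}{5} = - \frac{393 \left(- \frac{1}{28340}\right)}{5} = \left(- \frac{1}{5}\right) \left(- \frac{393}{28340}\right) = \frac{393}{141700} \approx 0.0027735$)
$U = 5112$ ($U = 71 \left(1 + 71\right) = 71 \cdot 72 = 5112$)
$D = 5087$ ($D = -25 + 5112 = 5087$)
$G + D = \frac{393}{141700} + 5087 = \frac{720828293}{141700}$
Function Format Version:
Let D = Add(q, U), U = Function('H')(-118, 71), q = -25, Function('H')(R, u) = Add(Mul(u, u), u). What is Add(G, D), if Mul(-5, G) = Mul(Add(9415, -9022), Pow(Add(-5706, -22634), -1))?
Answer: Rational(720828293, 141700) ≈ 5087.0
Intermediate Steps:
Function('H')(R, u) = Add(u, Pow(u, 2)) (Function('H')(R, u) = Add(Pow(u, 2), u) = Add(u, Pow(u, 2)))
G = Rational(393, 141700) (G = Mul(Rational(-1, 5), Mul(Add(9415, -9022), Pow(Add(-5706, -22634), -1))) = Mul(Rational(-1, 5), Mul(393, Pow(-28340, -1))) = Mul(Rational(-1, 5), Mul(393, Rational(-1, 28340))) = Mul(Rational(-1, 5), Rational(-393, 28340)) = Rational(393, 141700) ≈ 0.0027735)
U = 5112 (U = Mul(71, Add(1, 71)) = Mul(71, 72) = 5112)
D = 5087 (D = Add(-25, 5112) = 5087)
Add(G, D) = Add(Rational(393, 141700), 5087) = Rational(720828293, 141700)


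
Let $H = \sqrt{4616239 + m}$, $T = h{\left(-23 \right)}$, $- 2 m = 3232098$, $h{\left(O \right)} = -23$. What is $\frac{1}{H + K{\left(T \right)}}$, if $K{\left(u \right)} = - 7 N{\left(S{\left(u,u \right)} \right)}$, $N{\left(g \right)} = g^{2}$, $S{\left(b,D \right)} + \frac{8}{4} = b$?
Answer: $- \frac{875}{3228087} - \frac{\sqrt{3000190}}{16140435} \approx -0.00037837$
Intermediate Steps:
$S{\left(b,D \right)} = -2 + b$
$m = -1616049$ ($m = \left(- \frac{1}{2}\right) 3232098 = -1616049$)
$T = -23$
$K{\left(u \right)} = - 7 \left(-2 + u\right)^{2}$
$H = \sqrt{3000190}$ ($H = \sqrt{4616239 - 1616049} = \sqrt{3000190} \approx 1732.1$)
$\frac{1}{H + K{\left(T \right)}} = \frac{1}{\sqrt{3000190} - 7 \left(-2 - 23\right)^{2}} = \frac{1}{\sqrt{3000190} - 7 \left(-25\right)^{2}} = \frac{1}{\sqrt{3000190} - 4375} = \frac{1}{-4375 + \sqrt{3000190}}$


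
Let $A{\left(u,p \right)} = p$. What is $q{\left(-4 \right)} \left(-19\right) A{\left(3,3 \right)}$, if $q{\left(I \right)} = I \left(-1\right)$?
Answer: $-228$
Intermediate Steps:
$q{\left(I \right)} = - I$
$q{\left(-4 \right)} \left(-19\right) A{\left(3,3 \right)} = \left(-1\right) \left(-4\right) \left(-19\right) 3 = 4 \left(-19\right) 3 = \left(-76\right) 3 = -228$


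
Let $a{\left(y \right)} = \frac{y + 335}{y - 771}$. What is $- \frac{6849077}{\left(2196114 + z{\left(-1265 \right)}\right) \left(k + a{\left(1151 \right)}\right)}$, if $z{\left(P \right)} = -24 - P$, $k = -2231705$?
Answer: $\frac{260264926}{186345902803497} \approx 1.3967 \cdot 10^{-6}$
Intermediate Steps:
$a{\left(y \right)} = \frac{335 + y}{-771 + y}$
$- \frac{6849077}{\left(2196114 + z{\left(-1265 \right)}\right) \left(k + a{\left(1151 \right)}\right)} = - \frac{6849077}{\left(2196114 - -1241\right) \left(-2231705 + \frac{335 + 1151}{-771 + 1151}\right)} = - \frac{6849077}{\left(2196114 + \left(-24 + 1265\right)\right) \left(-2231705 + \frac{1}{380} \cdot 1486\right)} = - \frac{6849077}{\left(2196114 + 1241\right) \left(-2231705 + \frac{1}{380} \cdot 1486\right)} = - \frac{6849077}{2197355 \left(-2231705 + \frac{743}{190}\right)} = - \frac{6849077}{2197355 \left(- \frac{424023207}{190}\right)} = - \frac{6849077}{- \frac{186345902803497}{38}} = \left(-6849077\right) \left(- \frac{38}{186345902803497}\right) = \frac{260264926}{186345902803497}$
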